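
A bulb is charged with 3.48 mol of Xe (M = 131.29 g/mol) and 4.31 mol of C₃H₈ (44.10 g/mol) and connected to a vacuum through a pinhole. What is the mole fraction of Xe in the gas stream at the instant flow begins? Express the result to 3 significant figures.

Each component's effusion rate ∝ (its partial pressure)·(1/√M) ∝ n_i/√M_i.
x_Xe(eff) = (n_Xe/√M_Xe) / (n_Xe/√M_Xe + n_C₃H₈/√M_C₃H₈)
= (3.48/√131.29) / (3.48/√131.29 + 4.31/√44.10) = 0.3037/(0.3037 + 0.6490) = 0.319.

0.319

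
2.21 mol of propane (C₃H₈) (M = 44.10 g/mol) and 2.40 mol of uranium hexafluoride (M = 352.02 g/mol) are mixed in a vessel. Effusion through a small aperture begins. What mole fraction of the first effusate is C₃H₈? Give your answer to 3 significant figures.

0.722

Effusion rate of each component ∝ n_i/√M_i (partial pressure × 1/√M).
So x_C₃H₈ in the escaping gas = (n_C₃H₈/√M_C₃H₈) / Σ(n_i/√M_i)
= (2.21/√44.10) / (2.21/√44.10 + 2.40/√352.02) = 0.3328/(0.3328 + 0.1279) = 0.722.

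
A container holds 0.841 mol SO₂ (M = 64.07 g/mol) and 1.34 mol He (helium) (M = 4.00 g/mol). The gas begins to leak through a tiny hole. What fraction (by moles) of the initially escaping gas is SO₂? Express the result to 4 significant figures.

0.1356

Effusion rate of each component ∝ n_i/√M_i (partial pressure × 1/√M).
Mole fraction of SO₂ in the effusate = (n_SO₂/√M_SO₂) / (n_SO₂/√M_SO₂ + n_He/√M_He)
= (0.841/√64.07) / (0.841/√64.07 + 1.34/√4.00) = 0.1051/(0.1051 + 0.6700) = 0.1356.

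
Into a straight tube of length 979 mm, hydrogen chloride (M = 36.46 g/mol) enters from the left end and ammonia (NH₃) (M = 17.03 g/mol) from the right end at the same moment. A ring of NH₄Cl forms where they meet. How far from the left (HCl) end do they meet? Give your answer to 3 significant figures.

Graham's law gives d_HCl/d_NH₃ = rate_HCl/rate_NH₃ = √(M_NH₃/M_HCl) = √(17.03/36.46) = 0.6834.
With d_HCl + d_NH₃ = 979 mm, d_NH₃ = 979/(1 + 0.6834) = 581.5 mm.
d_HCl = 979 − 581.5 = 397 mm.

397 mm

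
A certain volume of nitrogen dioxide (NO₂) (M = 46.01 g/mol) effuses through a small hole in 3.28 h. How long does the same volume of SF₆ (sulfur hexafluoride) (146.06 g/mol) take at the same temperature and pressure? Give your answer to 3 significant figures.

5.84 h

Graham's law gives t_SF₆/t_NO₂ = √(M_SF₆/M_NO₂) = √(146.06/46.01) = √3.175 = 1.782.
So the time for SF₆ is 3.28 × 1.782 = 5.84 h.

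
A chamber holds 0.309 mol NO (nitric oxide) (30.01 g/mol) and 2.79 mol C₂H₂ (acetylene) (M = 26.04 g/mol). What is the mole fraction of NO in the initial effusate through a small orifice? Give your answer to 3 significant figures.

The effusion rate of species i is ∝ p_i/√M_i ∝ n_i/√M_i.
Mole fraction of NO in the effusate = (n_NO/√M_NO) / (n_NO/√M_NO + n_C₂H₂/√M_C₂H₂)
= (0.309/√30.01) / (0.309/√30.01 + 2.79/√26.04) = 0.05641/(0.05641 + 0.5467) = 0.0935.

0.0935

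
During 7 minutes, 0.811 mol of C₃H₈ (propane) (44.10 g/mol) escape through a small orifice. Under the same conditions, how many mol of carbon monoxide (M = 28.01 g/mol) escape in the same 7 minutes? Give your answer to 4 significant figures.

From Graham's law, rate_CO/rate_C₃H₈ = √(M_C₃H₈/M_CO) = √(44.10/28.01) = √1.574 = 1.255.
So the amount for CO is 0.811 × 1.255 = 1.018 mol.

1.018 mol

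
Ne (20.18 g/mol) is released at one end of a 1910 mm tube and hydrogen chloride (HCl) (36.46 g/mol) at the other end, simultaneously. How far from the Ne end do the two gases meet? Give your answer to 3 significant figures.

The fronts meet when d_Ne + d_HCl = L with d_Ne/d_HCl = √(M_HCl/M_Ne) (Graham's law). Here √(M_HCl/M_Ne) = √(36.46/20.18) = 1.344.
With d_Ne + d_HCl = 1910 mm, d_HCl = 1910/(1 + 1.344) = 814.8 mm.
d_Ne = 1910 − 814.8 = 1100 mm.

1100 mm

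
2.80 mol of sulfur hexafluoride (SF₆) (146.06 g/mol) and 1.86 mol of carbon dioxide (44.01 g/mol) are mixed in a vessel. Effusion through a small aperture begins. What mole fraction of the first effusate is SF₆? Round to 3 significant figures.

The effusion rate of species i is ∝ p_i/√M_i ∝ n_i/√M_i.
Mole fraction of SF₆ in the effusate = (n_SF₆/√M_SF₆) / (n_SF₆/√M_SF₆ + n_CO₂/√M_CO₂)
= (2.80/√146.06) / (2.80/√146.06 + 1.86/√44.01) = 0.2317/(0.2317 + 0.2804) = 0.452.

0.452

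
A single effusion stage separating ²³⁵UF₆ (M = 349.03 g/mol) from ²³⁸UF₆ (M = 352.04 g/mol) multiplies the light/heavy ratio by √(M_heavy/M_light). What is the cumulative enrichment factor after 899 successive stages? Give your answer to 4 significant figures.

Overall factor = α^899 with α = √(352.04/349.03), i.e. (352.04/349.03)^(899/2).
= 1.00862^(899/2) = 47.46.

47.46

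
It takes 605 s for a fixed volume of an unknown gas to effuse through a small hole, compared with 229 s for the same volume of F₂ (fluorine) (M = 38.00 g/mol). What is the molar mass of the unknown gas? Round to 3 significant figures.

By Graham's law, t_X/t_F₂ = √(M_X/M_F₂).
605/229 = 2.642 = √(M_X/38.00)
M_X = 38.00 × 2.642² = 38.00 × 6.980 = 265 g/mol

265 g/mol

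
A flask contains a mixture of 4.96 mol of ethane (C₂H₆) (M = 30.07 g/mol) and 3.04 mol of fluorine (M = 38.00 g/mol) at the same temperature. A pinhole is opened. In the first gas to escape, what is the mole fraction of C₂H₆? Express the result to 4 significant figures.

The effusion rate of species i is ∝ p_i/√M_i ∝ n_i/√M_i.
x_C₂H₆(eff) = (n_C₂H₆/√M_C₂H₆) / (n_C₂H₆/√M_C₂H₆ + n_F₂/√M_F₂)
= (4.96/√30.07) / (4.96/√30.07 + 3.04/√38.00) = 0.9045/(0.9045 + 0.4932) = 0.6472.

0.6472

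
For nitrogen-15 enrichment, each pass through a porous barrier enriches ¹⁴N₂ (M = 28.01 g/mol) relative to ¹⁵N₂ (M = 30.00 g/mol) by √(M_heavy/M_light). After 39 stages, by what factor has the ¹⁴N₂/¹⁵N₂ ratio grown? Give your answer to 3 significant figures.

The single-stage factor is √(M_heavy/M_light), so 39 stages give [√(30.00/28.01)]^39 = (30.00/28.01)^(39/2).
= 1.07105^(39/2) = 3.81.

3.81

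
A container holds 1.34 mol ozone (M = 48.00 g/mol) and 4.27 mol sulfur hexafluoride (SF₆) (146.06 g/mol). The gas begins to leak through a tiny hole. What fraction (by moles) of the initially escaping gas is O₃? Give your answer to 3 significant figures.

0.354

The effusion rate of species i is ∝ p_i/√M_i ∝ n_i/√M_i.
So x_O₃ in the escaping gas = (n_O₃/√M_O₃) / Σ(n_i/√M_i)
= (1.34/√48.00) / (1.34/√48.00 + 4.27/√146.06) = 0.1934/(0.1934 + 0.3533) = 0.354.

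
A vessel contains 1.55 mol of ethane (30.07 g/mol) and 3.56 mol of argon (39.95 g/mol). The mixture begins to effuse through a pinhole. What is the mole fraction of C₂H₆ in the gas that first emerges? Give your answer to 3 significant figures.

0.334

Effusion rate of each component ∝ n_i/√M_i (partial pressure × 1/√M).
Mole fraction of C₂H₆ in the effusate = (n_C₂H₆/√M_C₂H₆) / (n_C₂H₆/√M_C₂H₆ + n_Ar/√M_Ar)
= (1.55/√30.07) / (1.55/√30.07 + 3.56/√39.95) = 0.2827/(0.2827 + 0.5632) = 0.334.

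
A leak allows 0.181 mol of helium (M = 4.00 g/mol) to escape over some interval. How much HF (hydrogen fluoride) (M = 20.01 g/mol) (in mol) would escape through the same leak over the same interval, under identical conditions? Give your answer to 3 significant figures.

Graham's law gives rate_HF/rate_He = √(M_He/M_HF) = √(4.00/20.01) = √0.1999 = 0.4471.
So the amount for HF is 0.181 × 0.4471 = 0.0809 mol.

0.0809 mol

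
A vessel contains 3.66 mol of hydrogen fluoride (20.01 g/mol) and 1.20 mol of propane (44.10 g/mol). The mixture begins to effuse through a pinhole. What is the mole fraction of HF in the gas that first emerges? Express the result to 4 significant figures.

0.8191

Each component's effusion rate ∝ (its partial pressure)·(1/√M) ∝ n_i/√M_i.
So x_HF in the escaping gas = (n_HF/√M_HF) / Σ(n_i/√M_i)
= (3.66/√20.01) / (3.66/√20.01 + 1.20/√44.10) = 0.8182/(0.8182 + 0.1807) = 0.8191.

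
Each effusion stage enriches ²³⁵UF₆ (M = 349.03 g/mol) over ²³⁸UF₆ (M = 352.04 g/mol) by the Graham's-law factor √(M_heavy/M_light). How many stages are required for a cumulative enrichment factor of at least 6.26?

428

With α = √(352.04/349.03) per stage, ln α = ½ ln(1.00862) = 0.004293.
Need α^N ≥ 6.26 ⇒ N ≥ ln(6.26) / ln α = 1.834 / 0.004293 = 427.20.
Rounding up, N = 428 stages.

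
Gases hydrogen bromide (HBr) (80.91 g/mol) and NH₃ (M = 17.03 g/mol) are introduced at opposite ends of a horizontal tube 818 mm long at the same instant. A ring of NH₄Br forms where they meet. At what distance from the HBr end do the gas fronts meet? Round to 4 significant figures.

257.3 mm

The fronts meet when d_HBr + d_NH₃ = L with d_HBr/d_NH₃ = √(M_NH₃/M_HBr) (Graham's law). Here √(M_NH₃/M_HBr) = √(17.03/80.91) = 0.4588.
With d_HBr + d_NH₃ = 818 mm, d_NH₃ = 818/(1 + 0.4588) = 560.7 mm.
d_HBr = 818 − 560.7 = 257.3 mm.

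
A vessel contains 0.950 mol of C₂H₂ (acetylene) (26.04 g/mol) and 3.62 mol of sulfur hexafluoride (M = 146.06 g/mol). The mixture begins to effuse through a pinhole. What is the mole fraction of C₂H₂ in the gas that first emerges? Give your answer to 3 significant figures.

0.383

Rate_i ∝ x_i/√M_i (Graham's law weighted by mole fraction), so the effusate composition follows n_i/√M_i.
Mole fraction of C₂H₂ in the effusate = (n_C₂H₂/√M_C₂H₂) / (n_C₂H₂/√M_C₂H₂ + n_SF₆/√M_SF₆)
= (0.950/√26.04) / (0.950/√26.04 + 3.62/√146.06) = 0.1862/(0.1862 + 0.2995) = 0.383.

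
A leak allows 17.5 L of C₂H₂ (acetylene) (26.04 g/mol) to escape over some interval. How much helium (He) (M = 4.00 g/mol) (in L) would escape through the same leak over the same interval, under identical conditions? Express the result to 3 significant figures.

By Graham's law, rate_He/rate_C₂H₂ = √(M_C₂H₂/M_He) = √(26.04/4.00) = √6.510 = 2.551.
So the volume for He is 17.5 × 2.551 = 44.7 L.

44.7 L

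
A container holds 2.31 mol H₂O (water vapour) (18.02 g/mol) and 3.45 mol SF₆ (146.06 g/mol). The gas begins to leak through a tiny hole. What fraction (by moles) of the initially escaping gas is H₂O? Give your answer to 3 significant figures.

Each component's effusion rate ∝ (its partial pressure)·(1/√M) ∝ n_i/√M_i.
Mole fraction of H₂O in the effusate = (n_H₂O/√M_H₂O) / (n_H₂O/√M_H₂O + n_SF₆/√M_SF₆)
= (2.31/√18.02) / (2.31/√18.02 + 3.45/√146.06) = 0.5442/(0.5442 + 0.2855) = 0.656.

0.656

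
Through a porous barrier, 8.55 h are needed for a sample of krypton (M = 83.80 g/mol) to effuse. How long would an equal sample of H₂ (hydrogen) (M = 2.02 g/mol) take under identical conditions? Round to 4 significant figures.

1.327 h

By Graham's law, t_H₂/t_Kr = √(M_H₂/M_Kr) = √(2.02/83.80) = √0.02411 = 0.1553.
So the time for H₂ is 8.55 × 0.1553 = 1.327 h.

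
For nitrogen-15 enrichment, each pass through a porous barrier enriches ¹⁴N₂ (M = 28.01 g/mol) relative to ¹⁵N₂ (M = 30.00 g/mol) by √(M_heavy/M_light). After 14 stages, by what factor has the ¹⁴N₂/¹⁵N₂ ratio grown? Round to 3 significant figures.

Overall factor = α^14 with α = √(30.00/28.01), i.e. (30.00/28.01)^(14/2).
= 1.07105^7 = 1.62.

1.62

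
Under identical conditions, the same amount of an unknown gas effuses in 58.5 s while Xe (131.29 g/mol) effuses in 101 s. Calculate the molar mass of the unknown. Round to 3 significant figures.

44.0 g/mol

Since effusion rate ∝ 1/√M, t_X/t_Xe = √(M_X/M_Xe).
58.5/101 = 0.5792 = √(M_X/131.29)
M_X = 131.29 × 0.5792² = 131.29 × 0.3355 = 44.0 g/mol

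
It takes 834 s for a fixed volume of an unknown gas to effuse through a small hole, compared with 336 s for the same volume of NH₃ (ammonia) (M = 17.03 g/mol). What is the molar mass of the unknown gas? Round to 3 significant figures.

Since effusion rate ∝ 1/√M, t_X/t_NH₃ = √(M_X/M_NH₃).
834/336 = 2.482 = √(M_X/17.03)
M_X = 17.03 × 2.482² = 17.03 × 6.161 = 105 g/mol

105 g/mol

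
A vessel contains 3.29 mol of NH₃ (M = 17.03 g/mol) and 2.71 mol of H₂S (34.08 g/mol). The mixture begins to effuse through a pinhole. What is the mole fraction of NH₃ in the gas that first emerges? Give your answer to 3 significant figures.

0.632

Each component's effusion rate ∝ (its partial pressure)·(1/√M) ∝ n_i/√M_i.
Mole fraction of NH₃ in the effusate = (n_NH₃/√M_NH₃) / (n_NH₃/√M_NH₃ + n_H₂S/√M_H₂S)
= (3.29/√17.03) / (3.29/√17.03 + 2.71/√34.08) = 0.7972/(0.7972 + 0.4642) = 0.632.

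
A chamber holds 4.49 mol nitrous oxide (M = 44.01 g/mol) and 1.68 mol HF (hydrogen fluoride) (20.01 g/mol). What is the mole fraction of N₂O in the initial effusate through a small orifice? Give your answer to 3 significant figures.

0.643

Each component's effusion rate ∝ (its partial pressure)·(1/√M) ∝ n_i/√M_i.
x_N₂O(eff) = (n_N₂O/√M_N₂O) / (n_N₂O/√M_N₂O + n_HF/√M_HF)
= (4.49/√44.01) / (4.49/√44.01 + 1.68/√20.01) = 0.6768/(0.6768 + 0.3756) = 0.643.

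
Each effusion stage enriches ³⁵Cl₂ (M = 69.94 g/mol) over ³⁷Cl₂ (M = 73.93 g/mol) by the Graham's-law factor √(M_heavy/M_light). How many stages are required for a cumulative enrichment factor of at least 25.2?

Per stage α = (73.93/69.94)^(1/2) = 1.05705^0.5, giving ln α = 0.02774.
Need α^N ≥ 25.2 ⇒ N ≥ ln(25.2) / ln α = 3.227 / 0.02774 = 116.32.
Rounding up, N = 117 stages.

117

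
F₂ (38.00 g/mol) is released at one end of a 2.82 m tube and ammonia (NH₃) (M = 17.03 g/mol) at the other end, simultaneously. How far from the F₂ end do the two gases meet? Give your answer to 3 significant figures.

1.13 m

In equal time, each gas travels a distance ∝ its rate ∝ 1/√M, so d_F₂/d_NH₃ = √(M_NH₃/M_F₂) = √(17.03/38.00) = 0.6694.
With d_F₂ + d_NH₃ = 2.82 m, d_NH₃ = 2.82/(1 + 0.6694) = 1.689 m.
d_F₂ = 2.82 − 1.689 = 1.13 m.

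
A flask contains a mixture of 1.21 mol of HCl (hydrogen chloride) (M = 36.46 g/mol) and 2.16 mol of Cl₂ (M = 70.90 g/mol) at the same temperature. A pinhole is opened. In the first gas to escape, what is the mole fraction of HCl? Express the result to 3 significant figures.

0.439

Effusion rate of each component ∝ n_i/√M_i (partial pressure × 1/√M).
So x_HCl in the escaping gas = (n_HCl/√M_HCl) / Σ(n_i/√M_i)
= (1.21/√36.46) / (1.21/√36.46 + 2.16/√70.90) = 0.2004/(0.2004 + 0.2565) = 0.439.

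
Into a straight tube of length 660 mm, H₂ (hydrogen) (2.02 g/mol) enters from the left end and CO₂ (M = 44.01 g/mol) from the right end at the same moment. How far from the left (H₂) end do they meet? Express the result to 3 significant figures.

544 mm

In equal time, each gas travels a distance ∝ its rate ∝ 1/√M, so d_H₂/d_CO₂ = √(M_CO₂/M_H₂) = √(44.01/2.02) = 4.668.
With d_H₂ + d_CO₂ = 660 mm, d_CO₂ = 660/(1 + 4.668) = 116.5 mm.
d_H₂ = 660 − 116.5 = 544 mm.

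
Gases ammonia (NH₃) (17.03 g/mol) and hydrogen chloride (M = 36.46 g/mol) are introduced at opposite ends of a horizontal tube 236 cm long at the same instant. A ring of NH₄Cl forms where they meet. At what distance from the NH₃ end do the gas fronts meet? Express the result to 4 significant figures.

In equal time, each gas travels a distance ∝ its rate ∝ 1/√M, so d_NH₃/d_HCl = √(M_HCl/M_NH₃) = √(36.46/17.03) = 1.463.
With d_NH₃ + d_HCl = 236 cm, d_HCl = 236/(1 + 1.463) = 95.81 cm.
d_NH₃ = 236 − 95.81 = 140.2 cm.

140.2 cm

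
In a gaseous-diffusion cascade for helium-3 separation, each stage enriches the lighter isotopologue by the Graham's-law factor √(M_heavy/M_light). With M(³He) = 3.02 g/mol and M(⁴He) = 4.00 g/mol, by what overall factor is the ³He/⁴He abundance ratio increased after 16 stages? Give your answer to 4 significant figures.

Overall factor = α^16 with α = √(4.00/3.02), i.e. (4.00/3.02)^(16/2).
= 1.32450^8 = 9.472.

9.472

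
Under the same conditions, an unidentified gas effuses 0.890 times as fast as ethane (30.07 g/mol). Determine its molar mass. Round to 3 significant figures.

By Graham's law, rate_X/rate_C₂H₆ = √(M_C₂H₆/M_X).
0.890 = √(30.07/M_X)
M_X = 30.07 / 0.890² = 30.07 / 0.7921 = 38.0 g/mol

38.0 g/mol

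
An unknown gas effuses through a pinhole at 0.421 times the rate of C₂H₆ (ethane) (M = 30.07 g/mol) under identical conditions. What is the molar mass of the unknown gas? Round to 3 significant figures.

Graham's law gives rate_X/rate_C₂H₆ = √(M_C₂H₆/M_X).
0.421 = √(30.07/M_X)
M_X = 30.07 / 0.421² = 30.07 / 0.1772 = 170 g/mol

170 g/mol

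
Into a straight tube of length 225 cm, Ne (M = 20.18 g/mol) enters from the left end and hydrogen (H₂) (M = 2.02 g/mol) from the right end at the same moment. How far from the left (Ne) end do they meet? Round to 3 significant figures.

54.1 cm

The fronts meet when d_Ne + d_H₂ = L with d_Ne/d_H₂ = √(M_H₂/M_Ne) (Graham's law). Here √(M_H₂/M_Ne) = √(2.02/20.18) = 0.3164.
With d_Ne + d_H₂ = 225 cm, d_H₂ = 225/(1 + 0.3164) = 170.9 cm.
d_Ne = 225 − 170.9 = 54.1 cm.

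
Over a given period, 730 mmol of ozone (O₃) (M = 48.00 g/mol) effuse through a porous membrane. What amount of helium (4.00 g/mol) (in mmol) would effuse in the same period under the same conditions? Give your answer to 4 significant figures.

Graham's law gives rate_He/rate_O₃ = √(M_O₃/M_He) = √(48.00/4.00) = √12.00 = 3.464.
So the amount for He is 730 × 3.464 = 2529 mmol.

2529 mmol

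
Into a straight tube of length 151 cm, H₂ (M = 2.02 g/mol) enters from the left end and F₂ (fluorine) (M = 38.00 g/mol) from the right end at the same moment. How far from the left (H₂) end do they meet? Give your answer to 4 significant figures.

Graham's law gives d_H₂/d_F₂ = rate_H₂/rate_F₂ = √(M_F₂/M_H₂) = √(38.00/2.02) = 4.337.
With d_H₂ + d_F₂ = 151 cm, d_F₂ = 151/(1 + 4.337) = 28.29 cm.
d_H₂ = 151 − 28.29 = 122.7 cm.

122.7 cm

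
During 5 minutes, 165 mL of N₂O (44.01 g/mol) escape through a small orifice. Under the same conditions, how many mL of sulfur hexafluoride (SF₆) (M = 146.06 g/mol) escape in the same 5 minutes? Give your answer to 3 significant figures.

By Graham's law, rate_SF₆/rate_N₂O = √(M_N₂O/M_SF₆) = √(44.01/146.06) = √0.3013 = 0.5489.
So the volume for SF₆ is 165 × 0.5489 = 90.6 mL.

90.6 mL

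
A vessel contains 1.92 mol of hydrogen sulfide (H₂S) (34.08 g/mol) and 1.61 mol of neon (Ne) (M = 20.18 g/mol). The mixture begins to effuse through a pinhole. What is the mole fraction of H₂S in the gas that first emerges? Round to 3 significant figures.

0.479

The effusion rate of species i is ∝ p_i/√M_i ∝ n_i/√M_i.
x_H₂S(eff) = (n_H₂S/√M_H₂S) / (n_H₂S/√M_H₂S + n_Ne/√M_Ne)
= (1.92/√34.08) / (1.92/√34.08 + 1.61/√20.18) = 0.3289/(0.3289 + 0.3584) = 0.479.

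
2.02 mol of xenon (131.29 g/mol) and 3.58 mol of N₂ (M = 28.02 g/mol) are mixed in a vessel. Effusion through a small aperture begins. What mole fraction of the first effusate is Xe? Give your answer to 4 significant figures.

Rate_i ∝ x_i/√M_i (Graham's law weighted by mole fraction), so the effusate composition follows n_i/√M_i.
So x_Xe in the escaping gas = (n_Xe/√M_Xe) / Σ(n_i/√M_i)
= (2.02/√131.29) / (2.02/√131.29 + 3.58/√28.02) = 0.1763/(0.1763 + 0.6763) = 0.2068.

0.2068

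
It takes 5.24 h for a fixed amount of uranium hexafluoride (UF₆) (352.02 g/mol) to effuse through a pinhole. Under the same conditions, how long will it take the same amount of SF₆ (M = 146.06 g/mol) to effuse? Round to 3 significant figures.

3.38 h

Since effusion rate ∝ 1/√M, t_SF₆/t_UF₆ = √(M_SF₆/M_UF₆) = √(146.06/352.02) = √0.4149 = 0.6441.
So the time for SF₆ is 5.24 × 0.6441 = 3.38 h.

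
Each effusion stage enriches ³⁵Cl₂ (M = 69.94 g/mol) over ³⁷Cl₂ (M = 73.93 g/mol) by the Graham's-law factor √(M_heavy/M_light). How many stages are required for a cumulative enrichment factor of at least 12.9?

With α = √(73.93/69.94) per stage, ln α = ½ ln(1.05705) = 0.02774.
Need α^N ≥ 12.9 ⇒ N ≥ ln(12.9) / ln α = 2.557 / 0.02774 = 92.18.
So at least 93 stages are needed.

93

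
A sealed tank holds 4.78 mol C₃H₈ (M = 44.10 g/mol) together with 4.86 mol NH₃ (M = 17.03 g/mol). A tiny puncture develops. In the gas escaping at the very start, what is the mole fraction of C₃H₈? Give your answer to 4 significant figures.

Rate_i ∝ x_i/√M_i (Graham's law weighted by mole fraction), so the effusate composition follows n_i/√M_i.
x_C₃H₈(eff) = (n_C₃H₈/√M_C₃H₈) / (n_C₃H₈/√M_C₃H₈ + n_NH₃/√M_NH₃)
= (4.78/√44.10) / (4.78/√44.10 + 4.86/√17.03) = 0.7198/(0.7198 + 1.178) = 0.3793.

0.3793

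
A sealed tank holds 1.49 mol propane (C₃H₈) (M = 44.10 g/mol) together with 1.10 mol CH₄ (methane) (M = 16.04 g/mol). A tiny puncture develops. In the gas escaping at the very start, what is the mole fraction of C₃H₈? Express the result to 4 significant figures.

0.4496

The effusion rate of species i is ∝ p_i/√M_i ∝ n_i/√M_i.
x_C₃H₈(eff) = (n_C₃H₈/√M_C₃H₈) / (n_C₃H₈/√M_C₃H₈ + n_CH₄/√M_CH₄)
= (1.49/√44.10) / (1.49/√44.10 + 1.10/√16.04) = 0.2244/(0.2244 + 0.2747) = 0.4496.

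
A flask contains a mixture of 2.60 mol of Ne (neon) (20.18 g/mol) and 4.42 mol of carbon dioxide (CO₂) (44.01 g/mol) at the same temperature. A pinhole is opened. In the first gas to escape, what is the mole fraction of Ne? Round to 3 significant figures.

The effusion rate of species i is ∝ p_i/√M_i ∝ n_i/√M_i.
So x_Ne in the escaping gas = (n_Ne/√M_Ne) / Σ(n_i/√M_i)
= (2.60/√20.18) / (2.60/√20.18 + 4.42/√44.01) = 0.5788/(0.5788 + 0.6663) = 0.465.

0.465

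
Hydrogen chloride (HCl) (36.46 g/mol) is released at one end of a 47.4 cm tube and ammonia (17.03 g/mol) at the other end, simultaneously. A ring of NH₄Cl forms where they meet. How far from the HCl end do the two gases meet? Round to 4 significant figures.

The fronts meet when d_HCl + d_NH₃ = L with d_HCl/d_NH₃ = √(M_NH₃/M_HCl) (Graham's law). Here √(M_NH₃/M_HCl) = √(17.03/36.46) = 0.6834.
With d_HCl + d_NH₃ = 47.4 cm, d_NH₃ = 47.4/(1 + 0.6834) = 28.16 cm.
d_HCl = 47.4 − 28.16 = 19.24 cm.

19.24 cm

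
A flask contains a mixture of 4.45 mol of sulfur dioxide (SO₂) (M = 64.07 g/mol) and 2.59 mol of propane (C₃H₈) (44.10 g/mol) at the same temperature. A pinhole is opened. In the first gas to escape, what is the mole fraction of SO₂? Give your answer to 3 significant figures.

Each component's effusion rate ∝ (its partial pressure)·(1/√M) ∝ n_i/√M_i.
x_SO₂(eff) = (n_SO₂/√M_SO₂) / (n_SO₂/√M_SO₂ + n_C₃H₈/√M_C₃H₈)
= (4.45/√64.07) / (4.45/√64.07 + 2.59/√44.10) = 0.5559/(0.5559 + 0.3900) = 0.588.

0.588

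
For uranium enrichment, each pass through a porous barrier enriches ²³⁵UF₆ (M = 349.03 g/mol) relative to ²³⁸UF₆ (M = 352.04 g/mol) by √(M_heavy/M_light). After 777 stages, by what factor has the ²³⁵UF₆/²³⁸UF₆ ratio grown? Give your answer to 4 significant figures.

The single-stage factor is √(M_heavy/M_light), so 777 stages give [√(352.04/349.03)]^777 = (352.04/349.03)^(777/2).
= 1.00862^(777/2) = 28.11.

28.11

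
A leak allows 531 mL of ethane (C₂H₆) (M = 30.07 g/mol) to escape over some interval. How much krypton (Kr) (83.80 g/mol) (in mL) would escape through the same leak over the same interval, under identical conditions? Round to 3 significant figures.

318 mL

By Graham's law, rate_Kr/rate_C₂H₆ = √(M_C₂H₆/M_Kr) = √(30.07/83.80) = √0.3588 = 0.5990.
So the volume for Kr is 531 × 0.5990 = 318 mL.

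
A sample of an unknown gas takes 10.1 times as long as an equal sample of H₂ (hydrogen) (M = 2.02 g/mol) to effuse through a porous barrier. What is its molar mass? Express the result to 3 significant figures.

206 g/mol

From Graham's law, t_X/t_H₂ = √(M_X/M_H₂).
10.1 = √(M_X/2.02)
M_X = 2.02 × 10.1² = 2.02 × 102.0 = 206 g/mol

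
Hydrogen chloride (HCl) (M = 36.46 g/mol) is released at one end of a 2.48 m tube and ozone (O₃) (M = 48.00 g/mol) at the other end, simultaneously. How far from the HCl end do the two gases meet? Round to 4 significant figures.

1.325 m

In equal time, each gas travels a distance ∝ its rate ∝ 1/√M, so d_HCl/d_O₃ = √(M_O₃/M_HCl) = √(48.00/36.46) = 1.147.
With d_HCl + d_O₃ = 2.48 m, d_O₃ = 2.48/(1 + 1.147) = 1.155 m.
d_HCl = 2.48 − 1.155 = 1.325 m.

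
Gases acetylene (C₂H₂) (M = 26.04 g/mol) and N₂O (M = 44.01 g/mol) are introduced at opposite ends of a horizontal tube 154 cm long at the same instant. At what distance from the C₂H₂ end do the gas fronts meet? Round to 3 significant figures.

87.0 cm

In equal time, each gas travels a distance ∝ its rate ∝ 1/√M, so d_C₂H₂/d_N₂O = √(M_N₂O/M_C₂H₂) = √(44.01/26.04) = 1.300.
With d_C₂H₂ + d_N₂O = 154 cm, d_N₂O = 154/(1 + 1.300) = 66.96 cm.
d_C₂H₂ = 154 − 66.96 = 87.0 cm.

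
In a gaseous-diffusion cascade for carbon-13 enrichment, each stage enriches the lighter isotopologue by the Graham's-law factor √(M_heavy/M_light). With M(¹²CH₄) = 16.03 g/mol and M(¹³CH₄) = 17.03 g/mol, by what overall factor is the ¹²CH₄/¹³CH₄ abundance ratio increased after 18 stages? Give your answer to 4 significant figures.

1.724

The single-stage factor is √(M_heavy/M_light), so 18 stages give [√(17.03/16.03)]^18 = (17.03/16.03)^(18/2).
= 1.06238^9 = 1.724.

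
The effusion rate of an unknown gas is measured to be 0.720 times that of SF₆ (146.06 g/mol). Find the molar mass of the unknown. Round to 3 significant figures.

Graham's law gives rate_X/rate_SF₆ = √(M_SF₆/M_X).
0.720 = √(146.06/M_X)
M_X = 146.06 / 0.720² = 146.06 / 0.5184 = 282 g/mol

282 g/mol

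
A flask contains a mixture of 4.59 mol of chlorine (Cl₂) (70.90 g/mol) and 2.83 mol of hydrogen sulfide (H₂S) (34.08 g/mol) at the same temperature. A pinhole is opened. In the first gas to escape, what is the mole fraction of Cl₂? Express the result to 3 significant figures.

0.529

Effusion rate of each component ∝ n_i/√M_i (partial pressure × 1/√M).
So x_Cl₂ in the escaping gas = (n_Cl₂/√M_Cl₂) / Σ(n_i/√M_i)
= (4.59/√70.90) / (4.59/√70.90 + 2.83/√34.08) = 0.5451/(0.5451 + 0.4848) = 0.529.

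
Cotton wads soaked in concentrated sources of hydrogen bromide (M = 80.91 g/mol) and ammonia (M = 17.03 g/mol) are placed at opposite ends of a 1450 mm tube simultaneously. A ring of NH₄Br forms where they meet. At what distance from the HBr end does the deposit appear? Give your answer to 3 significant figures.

456 mm

Graham's law gives d_HBr/d_NH₃ = rate_HBr/rate_NH₃ = √(M_NH₃/M_HBr) = √(17.03/80.91) = 0.4588.
With d_HBr + d_NH₃ = 1450 mm, d_NH₃ = 1450/(1 + 0.4588) = 994.0 mm.
d_HBr = 1450 − 994.0 = 456 mm.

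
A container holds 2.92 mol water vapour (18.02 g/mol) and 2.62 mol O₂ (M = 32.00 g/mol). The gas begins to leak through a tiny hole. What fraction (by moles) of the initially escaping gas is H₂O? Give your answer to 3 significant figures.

The effusion rate of species i is ∝ p_i/√M_i ∝ n_i/√M_i.
x_H₂O(eff) = (n_H₂O/√M_H₂O) / (n_H₂O/√M_H₂O + n_O₂/√M_O₂)
= (2.92/√18.02) / (2.92/√18.02 + 2.62/√32.00) = 0.6879/(0.6879 + 0.4632) = 0.598.

0.598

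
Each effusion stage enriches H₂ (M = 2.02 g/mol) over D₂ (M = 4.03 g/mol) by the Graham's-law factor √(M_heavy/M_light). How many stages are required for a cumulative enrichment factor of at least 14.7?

With α = √(4.03/2.02) per stage, ln α = ½ ln(1.99505) = 0.3453.
Need α^N ≥ 14.7 ⇒ N ≥ ln(14.7) / ln α = 2.688 / 0.3453 = 7.78.
Rounding up, N = 8 stages.

8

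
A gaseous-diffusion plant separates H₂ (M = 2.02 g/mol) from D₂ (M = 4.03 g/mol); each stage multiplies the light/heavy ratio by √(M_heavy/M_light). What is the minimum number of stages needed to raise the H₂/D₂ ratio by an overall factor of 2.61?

3

Per stage α = (4.03/2.02)^(1/2) = 1.99505^0.5, giving ln α = 0.3453.
Need α^N ≥ 2.61 ⇒ N ≥ ln(2.61) / ln α = 0.9594 / 0.3453 = 2.78.
Rounding up, N = 3 stages.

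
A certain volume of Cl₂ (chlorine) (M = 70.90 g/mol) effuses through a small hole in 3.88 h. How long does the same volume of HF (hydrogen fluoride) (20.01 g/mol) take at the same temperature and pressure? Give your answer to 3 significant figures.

Since effusion rate ∝ 1/√M, t_HF/t_Cl₂ = √(M_HF/M_Cl₂) = √(20.01/70.90) = √0.2822 = 0.5313.
So the time for HF is 3.88 × 0.5313 = 2.06 h.

2.06 h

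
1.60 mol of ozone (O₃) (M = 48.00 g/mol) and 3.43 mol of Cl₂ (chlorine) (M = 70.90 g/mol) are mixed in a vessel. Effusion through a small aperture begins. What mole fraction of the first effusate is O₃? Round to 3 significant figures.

The effusion rate of species i is ∝ p_i/√M_i ∝ n_i/√M_i.
So x_O₃ in the escaping gas = (n_O₃/√M_O₃) / Σ(n_i/√M_i)
= (1.60/√48.00) / (1.60/√48.00 + 3.43/√70.90) = 0.2309/(0.2309 + 0.4074) = 0.362.

0.362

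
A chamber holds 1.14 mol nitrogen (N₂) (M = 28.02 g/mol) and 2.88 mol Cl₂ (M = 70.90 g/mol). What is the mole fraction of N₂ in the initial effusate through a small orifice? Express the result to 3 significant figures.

Rate_i ∝ x_i/√M_i (Graham's law weighted by mole fraction), so the effusate composition follows n_i/√M_i.
Mole fraction of N₂ in the effusate = (n_N₂/√M_N₂) / (n_N₂/√M_N₂ + n_Cl₂/√M_Cl₂)
= (1.14/√28.02) / (1.14/√28.02 + 2.88/√70.90) = 0.2154/(0.2154 + 0.3420) = 0.386.

0.386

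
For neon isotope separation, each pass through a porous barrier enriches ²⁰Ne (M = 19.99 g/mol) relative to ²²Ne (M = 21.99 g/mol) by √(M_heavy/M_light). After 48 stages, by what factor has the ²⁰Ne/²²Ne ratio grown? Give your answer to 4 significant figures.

9.860

The single-stage factor is √(M_heavy/M_light), so 48 stages give [√(21.99/19.99)]^48 = (21.99/19.99)^(48/2).
= 1.10005^24 = 9.860.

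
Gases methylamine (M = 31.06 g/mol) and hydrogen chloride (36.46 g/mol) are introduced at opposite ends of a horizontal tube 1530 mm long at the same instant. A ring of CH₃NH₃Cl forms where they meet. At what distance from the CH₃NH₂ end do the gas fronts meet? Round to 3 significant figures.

In equal time, each gas travels a distance ∝ its rate ∝ 1/√M, so d_CH₃NH₂/d_HCl = √(M_HCl/M_CH₃NH₂) = √(36.46/31.06) = 1.083.
With d_CH₃NH₂ + d_HCl = 1530 mm, d_HCl = 1530/(1 + 1.083) = 734.4 mm.
d_CH₃NH₂ = 1530 − 734.4 = 796 mm.

796 mm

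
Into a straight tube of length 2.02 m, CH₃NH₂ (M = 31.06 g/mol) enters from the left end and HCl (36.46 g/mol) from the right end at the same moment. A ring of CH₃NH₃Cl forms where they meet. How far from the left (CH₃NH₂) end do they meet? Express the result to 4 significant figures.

Distances travelled in equal time are proportional to diffusion rates, so d_CH₃NH₂/d_HCl = √(M_HCl/M_CH₃NH₂) = √(36.46/31.06) = 1.083.
With d_CH₃NH₂ + d_HCl = 2.02 m, d_HCl = 2.02/(1 + 1.083) = 0.9695 m.
d_CH₃NH₂ = 2.02 − 0.9695 = 1.050 m.

1.050 m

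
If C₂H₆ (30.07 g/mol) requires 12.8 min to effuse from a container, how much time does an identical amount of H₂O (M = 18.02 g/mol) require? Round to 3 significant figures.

From Graham's law, t_H₂O/t_C₂H₆ = √(M_H₂O/M_C₂H₆) = √(18.02/30.07) = √0.5993 = 0.7741.
So the time for H₂O is 12.8 × 0.7741 = 9.91 min.

9.91 min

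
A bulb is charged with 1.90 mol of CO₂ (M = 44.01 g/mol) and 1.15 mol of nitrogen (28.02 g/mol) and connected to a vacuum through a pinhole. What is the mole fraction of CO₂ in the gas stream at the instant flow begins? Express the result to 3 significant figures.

Effusion rate of each component ∝ n_i/√M_i (partial pressure × 1/√M).
So x_CO₂ in the escaping gas = (n_CO₂/√M_CO₂) / Σ(n_i/√M_i)
= (1.90/√44.01) / (1.90/√44.01 + 1.15/√28.02) = 0.2864/(0.2864 + 0.2173) = 0.569.

0.569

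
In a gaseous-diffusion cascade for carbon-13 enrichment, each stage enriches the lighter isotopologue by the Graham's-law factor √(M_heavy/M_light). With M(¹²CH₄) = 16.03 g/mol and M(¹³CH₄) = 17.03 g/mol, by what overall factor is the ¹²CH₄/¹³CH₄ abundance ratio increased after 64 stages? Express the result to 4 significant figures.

The single-stage factor is √(M_heavy/M_light), so 64 stages give [√(17.03/16.03)]^64 = (17.03/16.03)^(64/2).
= 1.06238^32 = 6.934.

6.934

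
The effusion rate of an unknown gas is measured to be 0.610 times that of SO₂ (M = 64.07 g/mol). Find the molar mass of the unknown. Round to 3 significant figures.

172 g/mol

Since effusion rate ∝ 1/√M, rate_X/rate_SO₂ = √(M_SO₂/M_X).
0.610 = √(64.07/M_X)
M_X = 64.07 / 0.610² = 64.07 / 0.3721 = 172 g/mol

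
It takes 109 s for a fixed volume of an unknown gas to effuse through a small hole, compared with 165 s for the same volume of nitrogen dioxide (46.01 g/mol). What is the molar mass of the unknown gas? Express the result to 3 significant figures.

20.1 g/mol

By Graham's law, t_X/t_NO₂ = √(M_X/M_NO₂).
109/165 = 0.6606 = √(M_X/46.01)
M_X = 46.01 × 0.6606² = 46.01 × 0.4364 = 20.1 g/mol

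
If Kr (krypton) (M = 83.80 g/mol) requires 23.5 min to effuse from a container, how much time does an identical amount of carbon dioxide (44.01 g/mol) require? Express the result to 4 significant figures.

17.03 min

By Graham's law, t_CO₂/t_Kr = √(M_CO₂/M_Kr) = √(44.01/83.80) = √0.5252 = 0.7247.
So the time for CO₂ is 23.5 × 0.7247 = 17.03 min.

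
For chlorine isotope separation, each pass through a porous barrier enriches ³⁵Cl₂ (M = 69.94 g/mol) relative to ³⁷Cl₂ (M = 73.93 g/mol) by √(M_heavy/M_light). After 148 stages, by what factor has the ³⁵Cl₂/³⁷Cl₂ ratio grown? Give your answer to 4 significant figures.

Each stage multiplies the ratio by α = √(73.93/69.94), so after 148 stages the overall factor is α^148 = (73.93/69.94)^(148/2).
= 1.05705^74 = 60.68.

60.68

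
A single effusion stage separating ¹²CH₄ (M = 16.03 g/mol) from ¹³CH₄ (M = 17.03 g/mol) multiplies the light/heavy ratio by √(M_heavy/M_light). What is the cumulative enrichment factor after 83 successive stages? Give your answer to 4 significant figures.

12.32

The single-stage factor is √(M_heavy/M_light), so 83 stages give [√(17.03/16.03)]^83 = (17.03/16.03)^(83/2).
= 1.06238^(83/2) = 12.32.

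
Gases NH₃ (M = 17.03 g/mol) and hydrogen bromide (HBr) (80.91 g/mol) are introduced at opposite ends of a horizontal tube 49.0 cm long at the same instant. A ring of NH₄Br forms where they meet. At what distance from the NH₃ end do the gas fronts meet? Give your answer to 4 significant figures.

33.59 cm

Distances travelled in equal time are proportional to diffusion rates, so d_NH₃/d_HBr = √(M_HBr/M_NH₃) = √(80.91/17.03) = 2.180.
With d_NH₃ + d_HBr = 49.0 cm, d_HBr = 49.0/(1 + 2.180) = 15.41 cm.
d_NH₃ = 49.0 − 15.41 = 33.59 cm.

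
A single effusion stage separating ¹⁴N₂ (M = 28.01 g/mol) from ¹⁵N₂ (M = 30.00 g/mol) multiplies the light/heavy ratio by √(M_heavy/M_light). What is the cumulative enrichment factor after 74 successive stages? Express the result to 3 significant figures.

12.7

After 74 stages the ratio has grown by (√(30.00/28.01))^74 = (30.00/28.01)^(74/2).
= 1.07105^37 = 12.7.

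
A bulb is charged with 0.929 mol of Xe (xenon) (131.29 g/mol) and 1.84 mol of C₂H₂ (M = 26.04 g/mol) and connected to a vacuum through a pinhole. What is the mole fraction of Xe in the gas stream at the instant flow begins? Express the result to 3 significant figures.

The effusion rate of species i is ∝ p_i/√M_i ∝ n_i/√M_i.
x_Xe(eff) = (n_Xe/√M_Xe) / (n_Xe/√M_Xe + n_C₂H₂/√M_C₂H₂)
= (0.929/√131.29) / (0.929/√131.29 + 1.84/√26.04) = 0.08108/(0.08108 + 0.3606) = 0.184.

0.184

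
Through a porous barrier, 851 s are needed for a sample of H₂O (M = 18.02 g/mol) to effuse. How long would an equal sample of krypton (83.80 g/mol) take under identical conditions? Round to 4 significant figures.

Graham's law gives t_Kr/t_H₂O = √(M_Kr/M_H₂O) = √(83.80/18.02) = √4.650 = 2.156.
So the time for Kr is 851 × 2.156 = 1835 s.

1835 s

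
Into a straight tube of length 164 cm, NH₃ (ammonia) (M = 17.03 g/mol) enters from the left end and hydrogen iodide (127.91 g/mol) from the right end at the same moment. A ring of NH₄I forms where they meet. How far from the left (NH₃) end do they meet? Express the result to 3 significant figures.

Distances travelled in equal time are proportional to diffusion rates, so d_NH₃/d_HI = √(M_HI/M_NH₃) = √(127.91/17.03) = 2.741.
With d_NH₃ + d_HI = 164 cm, d_HI = 164/(1 + 2.741) = 43.84 cm.
d_NH₃ = 164 − 43.84 = 120 cm.

120 cm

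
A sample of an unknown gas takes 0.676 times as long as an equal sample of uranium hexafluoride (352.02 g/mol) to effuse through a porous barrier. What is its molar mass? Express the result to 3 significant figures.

Graham's law gives t_X/t_UF₆ = √(M_X/M_UF₆).
0.676 = √(M_X/352.02)
M_X = 352.02 × 0.676² = 352.02 × 0.4570 = 161 g/mol

161 g/mol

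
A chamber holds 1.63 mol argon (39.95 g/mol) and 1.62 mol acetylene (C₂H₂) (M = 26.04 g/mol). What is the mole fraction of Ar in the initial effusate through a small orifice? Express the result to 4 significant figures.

0.4482

Each component's effusion rate ∝ (its partial pressure)·(1/√M) ∝ n_i/√M_i.
Mole fraction of Ar in the effusate = (n_Ar/√M_Ar) / (n_Ar/√M_Ar + n_C₂H₂/√M_C₂H₂)
= (1.63/√39.95) / (1.63/√39.95 + 1.62/√26.04) = 0.2579/(0.2579 + 0.3175) = 0.4482.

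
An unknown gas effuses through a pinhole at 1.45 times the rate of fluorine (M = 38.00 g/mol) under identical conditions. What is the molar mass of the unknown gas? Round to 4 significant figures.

18.07 g/mol

Using Graham's law: rate_X/rate_F₂ = √(M_F₂/M_X).
1.45 = √(38.00/M_X)
M_X = 38.00 / 1.45² = 38.00 / 2.103 = 18.07 g/mol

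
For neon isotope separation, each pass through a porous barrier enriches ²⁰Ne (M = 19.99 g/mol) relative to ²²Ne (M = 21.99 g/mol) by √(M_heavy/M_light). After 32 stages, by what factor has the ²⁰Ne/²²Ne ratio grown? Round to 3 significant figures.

4.60

The single-stage factor is √(M_heavy/M_light), so 32 stages give [√(21.99/19.99)]^32 = (21.99/19.99)^(32/2).
= 1.10005^16 = 4.60.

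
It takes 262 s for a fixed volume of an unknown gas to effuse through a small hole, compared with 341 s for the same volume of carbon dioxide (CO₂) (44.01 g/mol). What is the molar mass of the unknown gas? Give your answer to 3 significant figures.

26.0 g/mol

Graham's law gives t_X/t_CO₂ = √(M_X/M_CO₂).
262/341 = 0.7683 = √(M_X/44.01)
M_X = 44.01 × 0.7683² = 44.01 × 0.5903 = 26.0 g/mol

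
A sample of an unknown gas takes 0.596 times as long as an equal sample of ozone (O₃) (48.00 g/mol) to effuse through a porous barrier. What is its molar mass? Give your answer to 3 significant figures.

Graham's law gives t_X/t_O₃ = √(M_X/M_O₃).
0.596 = √(M_X/48.00)
M_X = 48.00 × 0.596² = 48.00 × 0.3552 = 17.1 g/mol

17.1 g/mol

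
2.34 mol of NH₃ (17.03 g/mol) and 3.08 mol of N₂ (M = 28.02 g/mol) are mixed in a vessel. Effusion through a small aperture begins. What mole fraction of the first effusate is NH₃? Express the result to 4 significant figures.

Effusion rate of each component ∝ n_i/√M_i (partial pressure × 1/√M).
Mole fraction of NH₃ in the effusate = (n_NH₃/√M_NH₃) / (n_NH₃/√M_NH₃ + n_N₂/√M_N₂)
= (2.34/√17.03) / (2.34/√17.03 + 3.08/√28.02) = 0.5670/(0.5670 + 0.5819) = 0.4935.

0.4935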